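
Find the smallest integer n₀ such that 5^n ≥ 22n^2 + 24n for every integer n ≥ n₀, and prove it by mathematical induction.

n₀ = 4

At n = 3: 125 < 270, so the inequality fails and n₀ ≥ 4. We prove 5^n ≥ 22n^2 + 24n for all n ≥ 4.
When n = 4: 5^n = 625 and 22n^2 + 24n = 448, so 625 ≥ 448.
Inductive step: assume the claim holds for n = r, so 5^r ≥ 22r^2 + 24r.
Then 5^(r + 1) = 5·(5^r) ≥ 5·(22r^2 + 24r).
Also, for r ≥ 4 we have 5·(22r^2 + 24r) ≥ 22(r+1)^2 + 24(r+1), since 5·(22r^2 + 24r) − (22(r+1)^2 + 24(r+1)) = 88r^2 + 52r - 46, which is nonnegative for all r ≥ 4.
Combining, 5^(r + 1) ≥ 22(r+1)^2 + 24(r+1).
By induction, the statement is established for all n ≥ 4.
Hence the smallest such n₀ is 4.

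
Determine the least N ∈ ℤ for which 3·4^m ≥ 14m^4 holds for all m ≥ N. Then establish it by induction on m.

At m = 6: 12288 < 18144, so the inequality fails and N ≥ 7. We prove 3·4^m ≥ 14m^4 for all m ≥ 7.
Base step (m = 7): 3·4^m = 49152 and 14m^4 = 33614, so 49152 ≥ 33614.
Suppose the result is true for m = j, so 3·4^j ≥ 14j^4.
Then 3·4^(j + 1) = 4·(3·4^j) ≥ 4·(14j^4).
Also, for j ≥ 7 we have 4·(14j^4) ≥ 14(j+1)^4, since 4 ≥ (1 + 1/j)^4 for all j ≥ 7.
Combining, 3·4^(j + 1) ≥ 14(j+1)^4.
Hence, by induction on m, the claim holds for every m ≥ 7.
Hence the smallest such N is 7.

N = 7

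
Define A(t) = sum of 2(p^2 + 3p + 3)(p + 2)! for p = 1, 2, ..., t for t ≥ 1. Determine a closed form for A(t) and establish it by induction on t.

We claim A(t) = (2t + 2)(t + 3)! - 12 for all t ≥ 1.
Base case (t = 1): A(1) = 84, and the closed form gives 84. They agree.
Inductive step: suppose the statement holds for some p ≥ 1, so A(p) = (2p + 2)(p + 3)! - 12.
Then A(p+1) = A(p) + (2(p^2 + 5p + 7)(p + 3)!) = ((2p + 2)(p + 3)! - 12) + (2(p^2 + 5p + 7)(p + 3)!).
Simplifying, A(p+1) = (2(p+1) + 2)((p+1) + 3)! - 12,
which is the closed form with t = p+1.
By induction, the statement is established for all t ≥ 1.

A(t) = (2t + 2)(t + 3)! - 12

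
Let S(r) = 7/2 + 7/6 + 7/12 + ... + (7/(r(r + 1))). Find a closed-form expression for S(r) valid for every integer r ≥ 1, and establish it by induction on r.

S(r) = 7r/(r + 1)

We claim S(r) = 7r/(r + 1) for all r ≥ 1.
Base step (r = 1): S(1) = 7/2, and the closed form gives 7/2. They agree.
Inductive step: suppose the statement holds for some j ≥ 1, so S(j) = 7j/(j + 1).
Then S(j+1) = S(j) + (7/((j + 1)(j + 2))) = (7j/(j + 1)) + (7/((j + 1)(j + 2))).
Simplifying, S(j+1) = 7(j + 1)/(j + 2) = 7(j+1)/((j+1) + 1),
which is the closed form with r = j+1.
By induction, the statement is established for all r ≥ 1.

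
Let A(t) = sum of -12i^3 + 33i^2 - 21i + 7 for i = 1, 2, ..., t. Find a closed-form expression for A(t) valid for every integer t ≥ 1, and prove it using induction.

A(t) = -t(3t^3 - 5t^2 - 3t - 2)

We claim A(t) = -t(3t^3 - 5t^2 - 3t - 2) for all t ≥ 1.
Base case (t = 1): A(1) = 7, and the closed form gives 7. They agree.
Suppose the result is true for t = i, so A(i) = i(-3i^3 + 5i^2 + 3i + 2).
Then A(i+1) = A(i) + (-12i^3 - 3i^2 + 9i + 7) = (i(-3i^3 + 5i^2 + 3i + 2)) + (-12i^3 - 3i^2 + 9i + 7).
Simplifying, A(i+1) = -(i + 1)(3i^3 + 4i^2 - 4i - 7) = -(i+1)(3(i+1)^3 - 5(i+1)^2 - 3(i+1) - 2),
which is the closed form with t = i+1.
By the principle of mathematical induction, the result holds for all t ≥ 1.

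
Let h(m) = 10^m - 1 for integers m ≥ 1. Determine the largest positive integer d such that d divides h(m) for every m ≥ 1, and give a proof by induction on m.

Computing the first values: h(1) = 9 and h(2) = 99; gcd(9, 99) = 9, so d ≤ 9.
We prove 9 | 10^m - 1 for all m ≥ 1 by induction on m.
Base step (m = 1): h(1) = 9 = 9·(1), so 9 | h(1).
For the inductive step, assume it holds for an arbitrary p ≥ 1, i.e. 9 | h(p). Then
10^{p+1} − 1^{p+1} = 10·10^p − 1·1^p = 10·(10^p − 1^p) + (9)·1^p. The first term is divisible by 9 by the inductive hypothesis, and the second term (9)·1^p is divisible by 9 since 9 | 9. Hence 9 | h(p+1).
Hence, by induction on m, the claim holds for every m ≥ 1.
Therefore the largest such d is 9.

d = 9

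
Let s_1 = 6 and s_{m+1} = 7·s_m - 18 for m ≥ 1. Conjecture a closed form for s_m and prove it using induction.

s_m = 3·7^(m - 1) + 3

Computing the first terms: s_1 = 6, s_2 = 24, s_3 = 150. This suggests s_m = 3·7^(m - 1) + 3.
For the base case m = 1: the formula gives 6 = 6 = s_1.
Inductive step: assume the claim holds for m = k, so s_k = 3·7^(k - 1) + 3.
Then s_{k+1} = 7·s_k - 18 = 7·(3·7^(k - 1) + 3) - 18 = 3·7^k + 3 = 3·7^((k+1) - 1) + 3,
which is the claimed formula at m = k+1.
By the principle of mathematical induction, the result holds for all m ≥ 1.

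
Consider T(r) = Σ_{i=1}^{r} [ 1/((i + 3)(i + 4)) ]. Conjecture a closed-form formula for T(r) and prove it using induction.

We claim T(r) = r/(4(r + 4)) for all r ≥ 1.
When r = 1: T(1) = 1/20, and the closed form gives 1/20. They agree.
Inductive step: assume the claim holds for r = i, so T(i) = i/(4(i + 4)).
Then T(i+1) = T(i) + (1/((i + 4)(i + 5))) = (i/(4(i + 4))) + (1/((i + 4)(i + 5))).
Simplifying, T(i+1) = (i + 1)/(4(i + 5)) = (i+1)/(4((i+1) + 4)),
which is the closed form with r = i+1.
By induction, the statement is established for all r ≥ 1.

T(r) = r/(4(r + 4))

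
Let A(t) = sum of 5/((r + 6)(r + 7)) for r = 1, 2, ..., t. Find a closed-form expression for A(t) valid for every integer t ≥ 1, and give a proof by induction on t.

We claim A(t) = 5t/(7(t + 7)) for all t ≥ 1.
Base step (t = 1): A(1) = 5/56, and the closed form gives 5/56. They agree.
Suppose the result is true for t = r, so A(r) = 5r/(7(r + 7)).
Then A(r+1) = A(r) + (5/((r + 7)(r + 8))) = (5r/(7(r + 7))) + (5/((r + 7)(r + 8))).
Simplifying, A(r+1) = 5(r + 1)/(7(r + 8)) = 5(r+1)/(7((r+1) + 7)),
which is the closed form with t = r+1.
Hence, by induction on t, the claim holds for every t ≥ 1.

A(t) = 5t/(7(t + 7))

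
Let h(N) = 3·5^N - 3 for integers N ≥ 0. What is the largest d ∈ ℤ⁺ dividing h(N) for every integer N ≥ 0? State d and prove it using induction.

Computing the first values: h(0) = 0 and h(1) = 12; gcd(0, 12) = 12, so d ≤ 12.
We prove 12 | 3·5^N - 3 for all N ≥ 0 by induction on N.
For the base case N = 0: h(0) = 0 = 12·(0), so 12 | h(0).
For the inductive step, assume it holds for an arbitrary i ≥ 0, i.e. 12 | h(i). Then
h(i+1) = 3·5^(i+1) - 3 = 5·(3·5^i - 3) + 12 = 5·h(i) + 12. The first term is divisible by 12 by the inductive hypothesis, and 12 is divisible by 12. Hence 12 | h(i+1).
This completes the induction.
Therefore the largest such d is 12.

d = 12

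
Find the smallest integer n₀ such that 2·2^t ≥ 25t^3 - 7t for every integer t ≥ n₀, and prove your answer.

At t = 15: 65536 < 84270, so the inequality fails and n₀ ≥ 16. We prove 2·2^t ≥ 25t^3 - 7t for all t ≥ 16.
Base case (t = 16): 2·2^t = 131072 and 25t^3 - 7t = 102288, so 131072 ≥ 102288.
Suppose the result is true for t = i, so 2·2^i ≥ 25i^3 - 7i.
Then 2·2^(i + 1) = 2·(2·2^i) ≥ 2·(25i^3 - 7i).
Also, for i ≥ 16 we have 2·(25i^3 - 7i) ≥ 25(i+1)^3 - 7(i+1), since 2·(25i^3 - 7i) − (25(i+1)^3 - 7(i+1)) = 25i^3 - 75i^2 - 82i - 18, which is nonnegative for all i ≥ 16.
Combining, 2·2^(i + 1) ≥ 25(i+1)^3 - 7(i+1).
By induction, the statement is established for all t ≥ 16.
Hence the smallest such n₀ is 16.

n₀ = 16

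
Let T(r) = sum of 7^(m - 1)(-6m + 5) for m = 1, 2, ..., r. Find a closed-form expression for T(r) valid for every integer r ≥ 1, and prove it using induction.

We claim T(r) = 7^r(-r + 1) - 1 for all r ≥ 1.
Base case (r = 1): T(1) = -1, and the closed form gives -1. They agree.
For the inductive step, assume it holds for an arbitrary m ≥ 1, so T(m) = 7^m(-m + 1) - 1.
Then T(m+1) = T(m) + (7^m(-6m - 1)) = (7^m(-m + 1) - 1) + (7^m(-6m - 1)).
Simplifying, T(m+1) = -7·7^m·m - 1 = 7^(m+1)(-(m+1) + 1) - 1,
which is the closed form with r = m+1.
By induction, the statement is established for all r ≥ 1.

T(r) = 7^r(-r + 1) - 1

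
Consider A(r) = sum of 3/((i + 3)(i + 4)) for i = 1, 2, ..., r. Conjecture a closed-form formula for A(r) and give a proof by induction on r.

A(r) = 3r/(4(r + 4))

We claim A(r) = 3r/(4(r + 4)) for all r ≥ 1.
Base step (r = 1): A(1) = 3/20, and the closed form gives 3/20. They agree.
Inductive step: assume the claim holds for r = i, so A(i) = 3i/(4(i + 4)).
Then A(i+1) = A(i) + (3/((i + 4)(i + 5))) = (3i/(4(i + 4))) + (3/((i + 4)(i + 5))).
Simplifying, A(i+1) = 3(i + 1)/(4(i + 5)) = 3(i+1)/(4((i+1) + 4)),
which is the closed form with r = i+1.
By the principle of mathematical induction, the result holds for all r ≥ 1.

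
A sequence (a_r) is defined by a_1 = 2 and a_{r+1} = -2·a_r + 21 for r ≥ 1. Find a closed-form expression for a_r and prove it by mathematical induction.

Computing the first terms: a_1 = 2, a_2 = 17, a_3 = -13. This suggests a_r = -5(-2)^(r - 1) + 7.
For the base case r = 1: the formula gives 2 = 2 = a_1.
Inductive step: assume the claim holds for r = k, so a_k = -5(-2)^(k - 1) + 7.
Then a_{k+1} = -2·a_k + 21 = -2·(-5(-2)^(k - 1) + 7) + 21 = -5(-2)^k + 7 = -5(-2)^((k+1) - 1) + 7,
which is the claimed formula at r = k+1.
By the principle of mathematical induction, the result holds for all r ≥ 1.

a_r = -5(-2)^(r - 1) + 7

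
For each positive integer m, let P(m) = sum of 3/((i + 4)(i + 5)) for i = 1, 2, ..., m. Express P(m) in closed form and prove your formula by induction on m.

P(m) = 3m/(5(m + 5))

We claim P(m) = 3m/(5(m + 5)) for all m ≥ 1.
For the base case m = 1: P(1) = 1/10, and the closed form gives 1/10. They agree.
For the inductive step, assume it holds for an arbitrary i ≥ 1, so P(i) = 3i/(5(i + 5)).
Then P(i+1) = P(i) + (3/((i + 5)(i + 6))) = (3i/(5(i + 5))) + (3/((i + 5)(i + 6))).
Simplifying, P(i+1) = 3(i + 1)/(5(i + 6)) = 3(i+1)/(5((i+1) + 5)),
which is the closed form with m = i+1.
Hence, by induction on m, the claim holds for every m ≥ 1.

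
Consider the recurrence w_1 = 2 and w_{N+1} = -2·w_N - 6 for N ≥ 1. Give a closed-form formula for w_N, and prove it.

Computing the first terms: w_1 = 2, w_2 = -10, w_3 = 14. This suggests w_N = (-2)^(N + 1) - 2.
Base case (N = 1): the formula gives 2 = 2 = w_1.
For the inductive step, assume it holds for an arbitrary m ≥ 1, so w_m = (-2)^(m + 1) - 2.
Then w_{m+1} = -2·w_m - 6 = -2·((-2)^(m + 1) - 2) - 6 = (-2)^(m + 2) - 2 = (-2)^((m+1) + 1) - 2,
which is the claimed formula at N = m+1.
By induction, the statement is established for all N ≥ 1.

w_N = (-2)^(N + 1) - 2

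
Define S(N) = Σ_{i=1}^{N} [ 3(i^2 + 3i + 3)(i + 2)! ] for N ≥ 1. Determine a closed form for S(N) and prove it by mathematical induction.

S(N) = (3N + 3)(N + 3)! - 18

We claim S(N) = (3N + 3)(N + 3)! - 18 for all N ≥ 1.
When N = 1: S(1) = 126, and the closed form gives 126. They agree.
For the inductive step, assume it holds for an arbitrary i ≥ 1, so S(i) = (3i + 3)(i + 3)! - 18.
Then S(i+1) = S(i) + (3(i^2 + 5i + 7)(i + 3)!) = ((3i + 3)(i + 3)! - 18) + (3(i^2 + 5i + 7)(i + 3)!).
Simplifying, S(i+1) = (3(i+1) + 3)((i+1) + 3)! - 18,
which is the closed form with N = i+1.
By induction, the statement is established for all N ≥ 1.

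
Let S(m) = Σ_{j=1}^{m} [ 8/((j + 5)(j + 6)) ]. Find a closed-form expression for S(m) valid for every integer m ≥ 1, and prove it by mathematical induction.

S(m) = 4m/(3(m + 6))

We claim S(m) = 4m/(3(m + 6)) for all m ≥ 1.
For the base case m = 1: S(1) = 4/21, and the closed form gives 4/21. They agree.
Inductive step: assume the claim holds for m = j, so S(j) = 4j/(3(j + 6)).
Then S(j+1) = S(j) + (8/((j + 6)(j + 7))) = (4j/(3(j + 6))) + (8/((j + 6)(j + 7))).
Simplifying, S(j+1) = 4(j + 1)/(3(j + 7)) = 4(j+1)/(3((j+1) + 6)),
which is the closed form with m = j+1.
This completes the induction.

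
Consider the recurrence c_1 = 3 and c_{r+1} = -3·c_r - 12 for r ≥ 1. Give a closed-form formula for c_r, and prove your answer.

Computing the first terms: c_1 = 3, c_2 = -21, c_3 = 51. This suggests c_r = -2(-3)^r - 3.
When r = 1: the formula gives 3 = 3 = c_1.
Inductive step: suppose the statement holds for some k ≥ 1, so c_k = -2(-3)^k - 3.
Then c_{k+1} = -3·c_k - 12 = -3·(-2(-3)^k - 3) - 12 = -2(-3)^(k + 1) - 3,
which is the claimed formula at r = k+1.
By the principle of mathematical induction, the result holds for all r ≥ 1.

c_r = -2(-3)^r - 3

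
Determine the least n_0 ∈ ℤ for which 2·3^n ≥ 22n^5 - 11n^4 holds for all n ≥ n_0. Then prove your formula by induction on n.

n_0 = 15

At n = 14: 9565938 < 11409552, so the inequality fails and n_0 ≥ 15. We prove 2·3^n ≥ 22n^5 - 11n^4 for all n ≥ 15.
For the base case n = 15: 2·3^n = 28697814 and 22n^5 - 11n^4 = 16149375, so 28697814 ≥ 16149375.
Inductive step: suppose the statement holds for some k ≥ 15, so 2·3^k ≥ 22k^5 - 11k^4.
Then 2·3^(k + 1) = 3·(2·3^k) ≥ 3·(22k^5 - 11k^4).
Also, for k ≥ 15 we have 3·(22k^5 - 11k^4) ≥ 22(k+1)^5 - 11(k+1)^4, since 3·(22k^5 - 11k^4) − (22(k+1)^5 - 11(k+1)^4) = 44k^5 - 132k^4 - 176k^3 - 154k^2 - 66k - 11, which is nonnegative for all k ≥ 15.
Combining, 2·3^(k + 1) ≥ 22(k+1)^5 - 11(k+1)^4.
By induction, the statement is established for all n ≥ 15.
Hence the smallest such n_0 is 15.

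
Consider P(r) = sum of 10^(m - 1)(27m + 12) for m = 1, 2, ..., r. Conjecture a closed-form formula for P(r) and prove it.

P(r) = 10^r(3r + 1) - 1

We claim P(r) = 10^r(3r + 1) - 1 for all r ≥ 1.
Base step (r = 1): P(1) = 39, and the closed form gives 39. They agree.
Inductive step: suppose the statement holds for some m ≥ 1, so P(m) = 10^m(3m + 1) - 1.
Then P(m+1) = P(m) + (10^m(27m + 39)) = (10^m(3m + 1) - 1) + (10^m(27m + 39)).
Simplifying, P(m+1) = 30·10^m·m + 40·10^m - 1 = 10^(m+1)(3(m+1) + 1) - 1,
which is the closed form with r = m+1.
Hence, by induction on r, the claim holds for every r ≥ 1.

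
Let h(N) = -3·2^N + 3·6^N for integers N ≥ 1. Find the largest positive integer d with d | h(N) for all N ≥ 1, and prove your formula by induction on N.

Computing the first values: h(1) = 12 and h(2) = 96; gcd(12, 96) = 12, so d ≤ 12.
We prove 12 | -3·2^N + 3·6^N for all N ≥ 1 by induction on N.
For the base case N = 1: h(1) = 12 = 12·(1), so 12 | h(1).
Suppose the result is true for N = p, i.e. 12 | h(p). Then
h(p+1) − 6·h(p) = (-3·2^(p+1) + 3·6^(p+1)) − 6·(-3·2^p + 3·6^p) = (-3)·2^p·(2 − 6) = (12)·2^p. Since 12 | h(p) by the inductive hypothesis, 12 | 6·h(p); and 12 | 12 since 12 = 12·1. Therefore 12 | h(p+1).
This completes the induction.
Therefore the largest such d is 12.

d = 12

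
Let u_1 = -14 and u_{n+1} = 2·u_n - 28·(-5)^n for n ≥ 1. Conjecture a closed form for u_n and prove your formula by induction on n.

u_n = 4(-5)^n + 3·2^n

Computing the first terms: u_1 = -14, u_2 = 112, u_3 = -476. This suggests u_n = 4(-5)^n + 3·2^n.
Base step (n = 1): the formula gives -14 = -14 = u_1.
For the inductive step, assume it holds for an arbitrary j ≥ 1, so u_j = 4(-5)^j + 3·2^j.
Then u_{j+1} = 2·u_j - 28·(-5)^j = 2·(4(-5)^j + 3·2^j) - 28·(-5)^j = 4(-5)^(j + 1) + 3·2^(j + 1),
which is the claimed formula at n = j+1.
This completes the induction.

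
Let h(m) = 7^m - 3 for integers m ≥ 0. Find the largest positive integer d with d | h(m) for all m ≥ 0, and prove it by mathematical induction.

Computing the first values: h(0) = -2 and h(1) = 4; gcd(-2, 4) = 2, so d ≤ 2.
We prove 2 | 7^m - 3 for all m ≥ 0 by induction on m.
Base step (m = 0): h(0) = -2 = 2·(-1), so 2 | h(0).
Suppose the result is true for m = k, i.e. 2 | h(k). Then
h(k+1) = 7^(k+1) - 3 = 7·(7^k - 3) + 18 = 7·h(k) + 18. The first term is divisible by 2 by the inductive hypothesis, and 18 is divisible by 2. Hence 2 | h(k+1).
This completes the induction.
Therefore the largest such d is 2.

d = 2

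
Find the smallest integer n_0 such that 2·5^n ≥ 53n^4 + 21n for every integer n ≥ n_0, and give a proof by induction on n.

n_0 = 7

At n = 6: 31250 < 68814, so the inequality fails and n_0 ≥ 7. We prove 2·5^n ≥ 53n^4 + 21n for all n ≥ 7.
Base case (n = 7): 2·5^n = 156250 and 53n^4 + 21n = 127400, so 156250 ≥ 127400.
For the inductive step, assume it holds for an arbitrary r ≥ 7, so 2·5^r ≥ 53r^4 + 21r.
Then 2·5^(r + 1) = 5·(2·5^r) ≥ 5·(53r^4 + 21r).
Also, for r ≥ 7 we have 5·(53r^4 + 21r) ≥ 53(r+1)^4 + 21(r+1), since 5·(53r^4 + 21r) − (53(r+1)^4 + 21(r+1)) = 212r^4 - 212r^3 - 318r^2 - 128r - 74, which is nonnegative for all r ≥ 7.
Combining, 2·5^(r + 1) ≥ 53(r+1)^4 + 21(r+1).
This completes the induction.
Hence the smallest such n_0 is 7.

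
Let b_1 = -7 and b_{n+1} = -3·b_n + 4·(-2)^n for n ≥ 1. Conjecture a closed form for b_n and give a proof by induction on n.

b_n = (-2)^(n + 2) + (-3)^(n - 1)

Computing the first terms: b_1 = -7, b_2 = 13, b_3 = -23. This suggests b_n = (-2)^(n + 2) + (-3)^(n - 1).
Base case (n = 1): the formula gives -7 = -7 = b_1.
Inductive step: suppose the statement holds for some p ≥ 1, so b_p = (-2)^(p + 2) + (-3)^(p - 1).
Then b_{p+1} = -3·b_p + 4·(-2)^p = -3·((-2)^(p + 2) + (-3)^(p - 1)) + 4·(-2)^p = (-2)^(p + 3) + (-3)^p = (-2)^((p+1) + 2) + (-3)^((p+1) - 1),
which is the claimed formula at n = p+1.
By the principle of mathematical induction, the result holds for all n ≥ 1.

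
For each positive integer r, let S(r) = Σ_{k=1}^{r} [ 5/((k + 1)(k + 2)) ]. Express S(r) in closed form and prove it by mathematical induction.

We claim S(r) = 5r/(2(r + 2)) for all r ≥ 1.
For the base case r = 1: S(1) = 5/6, and the closed form gives 5/6. They agree.
Inductive step: suppose the statement holds for some k ≥ 1, so S(k) = 5k/(2(k + 2)).
Then S(k+1) = S(k) + (5/((k + 2)(k + 3))) = (5k/(2(k + 2))) + (5/((k + 2)(k + 3))).
Simplifying, S(k+1) = 5(k + 1)/(2(k + 3)) = 5(k+1)/(2((k+1) + 2)),
which is the closed form with r = k+1.
By induction, the statement is established for all r ≥ 1.

S(r) = 5r/(2(r + 2))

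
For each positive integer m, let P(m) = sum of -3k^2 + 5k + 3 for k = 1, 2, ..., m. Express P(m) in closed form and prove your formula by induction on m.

P(m) = -m(m^2 - m - 5)

We claim P(m) = -m(m^2 - m - 5) for all m ≥ 1.
When m = 1: P(1) = 5, and the closed form gives 5. They agree.
For the inductive step, assume it holds for an arbitrary k ≥ 1, so P(k) = k(-k^2 + k + 5).
Then P(k+1) = P(k) + (-3k^2 - k + 5) = (k(-k^2 + k + 5)) + (-3k^2 - k + 5).
Simplifying, P(k+1) = -(k + 1)(k^2 + k - 5) = -(k+1)((k+1)^2 - (k+1) - 5),
which is the closed form with m = k+1.
This completes the induction.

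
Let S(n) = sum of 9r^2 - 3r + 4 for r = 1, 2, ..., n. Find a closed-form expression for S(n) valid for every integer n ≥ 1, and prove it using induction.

We claim S(n) = n(3n^2 + 3n + 4) for all n ≥ 1.
For the base case n = 1: S(1) = 10, and the closed form gives 10. They agree.
For the inductive step, assume it holds for an arbitrary r ≥ 1, so S(r) = r(3r^2 + 3r + 4).
Then S(r+1) = S(r) + (9r^2 + 15r + 10) = (r(3r^2 + 3r + 4)) + (9r^2 + 15r + 10).
Simplifying, S(r+1) = (r + 1)(3r^2 + 9r + 10) = (r+1)(3(r+1)^2 + 3(r+1) + 4),
which is the closed form with n = r+1.
This completes the induction.

S(n) = n(3n^2 + 3n + 4)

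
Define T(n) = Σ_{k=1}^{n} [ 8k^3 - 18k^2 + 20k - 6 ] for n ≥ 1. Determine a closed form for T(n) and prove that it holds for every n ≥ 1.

T(n) = n(2n^3 - 2n^2 + 3n + 1)

We claim T(n) = n(2n^3 - 2n^2 + 3n + 1) for all n ≥ 1.
Base case (n = 1): T(1) = 4, and the closed form gives 4. They agree.
Inductive step: suppose the statement holds for some k ≥ 1, so T(k) = k(2k^3 - 2k^2 + 3k + 1).
Then T(k+1) = T(k) + (8k^3 + 6k^2 + 8k + 4) = (k(2k^3 - 2k^2 + 3k + 1)) + (8k^3 + 6k^2 + 8k + 4).
Simplifying, T(k+1) = (k + 1)(2k^3 + 4k^2 + 5k + 4) = (k+1)(2(k+1)^3 - 2(k+1)^2 + 3(k+1) + 1),
which is the closed form with n = k+1.
This completes the induction.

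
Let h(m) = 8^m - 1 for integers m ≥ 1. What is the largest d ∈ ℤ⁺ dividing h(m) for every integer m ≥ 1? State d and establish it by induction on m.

d = 7

Computing the first values: h(1) = 7 and h(2) = 63; gcd(7, 63) = 7, so d ≤ 7.
We prove 7 | 8^m - 1 for all m ≥ 1 by induction on m.
Base case (m = 1): h(1) = 7 = 7·(1), so 7 | h(1).
Suppose the result is true for m = j, i.e. 7 | h(j). Then
8^{j+1} − 1^{j+1} = 8·8^j − 1·1^j = 8·(8^j − 1^j) + (7)·1^j. The first term is divisible by 7 by the inductive hypothesis, and the second term (7)·1^j is divisible by 7 since 7 | 7. Hence 7 | h(j+1).
By induction, the statement is established for all m ≥ 1.
Therefore the largest such d is 7.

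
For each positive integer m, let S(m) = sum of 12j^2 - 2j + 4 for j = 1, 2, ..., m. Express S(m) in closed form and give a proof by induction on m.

We claim S(m) = m(4m^2 + 5m + 5) for all m ≥ 1.
Base case (m = 1): S(1) = 14, and the closed form gives 14. They agree.
For the inductive step, assume it holds for an arbitrary j ≥ 1, so S(j) = j(4j^2 + 5j + 5).
Then S(j+1) = S(j) + (12j^2 + 22j + 14) = (j(4j^2 + 5j + 5)) + (12j^2 + 22j + 14).
Simplifying, S(j+1) = (j + 1)(4j^2 + 13j + 14) = (j+1)(4(j+1)^2 + 5(j+1) + 5),
which is the closed form with m = j+1.
This completes the induction.

S(m) = m(4m^2 + 5m + 5)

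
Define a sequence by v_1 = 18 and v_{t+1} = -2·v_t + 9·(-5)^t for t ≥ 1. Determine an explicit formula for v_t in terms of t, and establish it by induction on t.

v_t = 3(-2)^(t - 1) - 3(-5)^t

Computing the first terms: v_1 = 18, v_2 = -81, v_3 = 387. This suggests v_t = 3(-2)^(t - 1) - 3(-5)^t.
For the base case t = 1: the formula gives 18 = 18 = v_1.
Suppose the result is true for t = i, so v_i = 3(-2)^(i - 1) - 3(-5)^i.
Then v_{i+1} = -2·v_i + 9·(-5)^i = -2·(3(-2)^(i - 1) - 3(-5)^i) + 9·(-5)^i = 3(-2)^i - 3(-5)^(i + 1) = 3(-2)^((i+1) - 1) - 3(-5)^(i+1),
which is the claimed formula at t = i+1.
Hence, by induction on t, the claim holds for every t ≥ 1.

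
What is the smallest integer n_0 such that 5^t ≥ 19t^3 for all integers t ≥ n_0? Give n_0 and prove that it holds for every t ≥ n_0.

n_0 = 5

At t = 4: 625 < 1216, so the inequality fails and n_0 ≥ 5. We prove 5^t ≥ 19t^3 for all t ≥ 5.
Base case (t = 5): 5^t = 3125 and 19t^3 = 2375, so 3125 ≥ 2375.
Inductive step: assume the claim holds for t = p, so 5^p ≥ 19p^3.
Then 5^(p + 1) = 5·(5^p) ≥ 5·(19p^3).
Also, for p ≥ 5 we have 5·(19p^3) ≥ 19(p+1)^3, since 5 ≥ (1 + 1/p)^3 for all p ≥ 5.
Combining, 5^(p + 1) ≥ 19(p+1)^3.
By induction, the statement is established for all t ≥ 5.
Hence the smallest such n_0 is 5.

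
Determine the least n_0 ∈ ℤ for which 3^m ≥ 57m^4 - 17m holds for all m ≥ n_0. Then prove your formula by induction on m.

n_0 = 14

At m = 13: 1594323 < 1627756, so the inequality fails and n_0 ≥ 14. We prove 3^m ≥ 57m^4 - 17m for all m ≥ 14.
When m = 14: 3^m = 4782969 and 57m^4 - 17m = 2189474, so 4782969 ≥ 2189474.
For the inductive step, assume it holds for an arbitrary r ≥ 14, so 3^r ≥ 57r^4 - 17r.
Then 3^(r + 1) = 3·(3^r) ≥ 3·(57r^4 - 17r).
Also, for r ≥ 14 we have 3·(57r^4 - 17r) ≥ 57(r+1)^4 - 17(r+1), since 3·(57r^4 - 17r) − (57(r+1)^4 - 17(r+1)) = 114r^4 - 228r^3 - 342r^2 - 262r - 40, which is nonnegative for all r ≥ 14.
Combining, 3^(r + 1) ≥ 57(r+1)^4 - 17(r+1).
By the principle of mathematical induction, the result holds for all m ≥ 14.
Hence the smallest such n_0 is 14.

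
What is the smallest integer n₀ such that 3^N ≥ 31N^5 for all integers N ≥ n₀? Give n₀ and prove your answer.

At N = 15: 14348907 < 23540625, so the inequality fails and n₀ ≥ 16. We prove 3^N ≥ 31N^5 for all N ≥ 16.
Base step (N = 16): 3^N = 43046721 and 31N^5 = 32505856, so 43046721 ≥ 32505856.
Inductive step: suppose the statement holds for some k ≥ 16, so 3^k ≥ 31k^5.
Then 3^(k + 1) = 3·(3^k) ≥ 3·(31k^5).
Also, for k ≥ 16 we have 3·(31k^5) ≥ 31(k+1)^5, since 3 ≥ (1 + 1/k)^5 for all k ≥ 16.
Combining, 3^(k + 1) ≥ 31(k+1)^5.
By the principle of mathematical induction, the result holds for all N ≥ 16.
Hence the smallest such n₀ is 16.

n₀ = 16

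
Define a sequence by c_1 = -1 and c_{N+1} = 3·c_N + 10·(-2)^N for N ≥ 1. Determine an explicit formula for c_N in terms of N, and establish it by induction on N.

Computing the first terms: c_1 = -1, c_2 = -23, c_3 = -29. This suggests c_N = (-2)^(N + 1) - 5·3^(N - 1).
Base case (N = 1): the formula gives -1 = -1 = c_1.
Inductive step: assume the claim holds for N = m, so c_m = (-2)^(m + 1) - 5·3^(m - 1).
Then c_{m+1} = 3·c_m + 10·(-2)^m = 3·((-2)^(m + 1) - 5·3^(m - 1)) + 10·(-2)^m = (-2)^(m + 2) - 5·3^m = (-2)^((m+1) + 1) - 5·3^((m+1) - 1),
which is the claimed formula at N = m+1.
By the principle of mathematical induction, the result holds for all N ≥ 1.

c_N = (-2)^(N + 1) - 5·3^(N - 1)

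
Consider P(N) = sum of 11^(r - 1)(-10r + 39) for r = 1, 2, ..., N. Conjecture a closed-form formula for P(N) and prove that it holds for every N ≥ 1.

P(N) = 11^N(-N + 4) - 4

We claim P(N) = 11^N(-N + 4) - 4 for all N ≥ 1.
When N = 1: P(1) = 29, and the closed form gives 29. They agree.
For the inductive step, assume it holds for an arbitrary r ≥ 1, so P(r) = 11^r(-r + 4) - 4.
Then P(r+1) = P(r) + (11^r(-10r + 29)) = (11^r(-r + 4) - 4) + (11^r(-10r + 29)).
Simplifying, P(r+1) = -11·11^r·r + 33·11^r - 4 = 11^(r+1)(-(r+1) + 4) - 4,
which is the closed form with N = r+1.
Hence, by induction on N, the claim holds for every N ≥ 1.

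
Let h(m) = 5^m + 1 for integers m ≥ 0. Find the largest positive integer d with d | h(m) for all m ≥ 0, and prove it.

Computing the first values: h(0) = 2 and h(1) = 6; gcd(2, 6) = 2, so d ≤ 2.
We prove 2 | 5^m + 1 for all m ≥ 0 by induction on m.
For the base case m = 0: h(0) = 2 = 2·(1), so 2 | h(0).
Inductive step: assume the claim holds for m = k, i.e. 2 | h(k). Then
h(k+1) = 5^(k+1) + 1 = 5·(5^k + 1) - 4 = 5·h(k) - 4. The first term is divisible by 2 by the inductive hypothesis, and -4 is divisible by 2. Hence 2 | h(k+1).
This completes the induction.
Therefore the largest such d is 2.

d = 2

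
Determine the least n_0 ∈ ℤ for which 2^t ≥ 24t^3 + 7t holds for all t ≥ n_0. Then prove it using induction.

n_0 = 17

At t = 16: 65536 < 98416, so the inequality fails and n_0 ≥ 17. We prove 2^t ≥ 24t^3 + 7t for all t ≥ 17.
Base case (t = 17): 2^t = 131072 and 24t^3 + 7t = 118031, so 131072 ≥ 118031.
For the inductive step, assume it holds for an arbitrary i ≥ 17, so 2^i ≥ 24i^3 + 7i.
Then 2^(i + 1) = 2·(2^i) ≥ 2·(24i^3 + 7i).
Also, for i ≥ 17 we have 2·(24i^3 + 7i) ≥ 24(i+1)^3 + 7(i+1), since 2·(24i^3 + 7i) − (24(i+1)^3 + 7(i+1)) = 24i^3 - 72i^2 - 65i - 31, which is nonnegative for all i ≥ 17.
Combining, 2^(i + 1) ≥ 24(i+1)^3 + 7(i+1).
Hence, by induction on t, the claim holds for every t ≥ 17.
Hence the smallest such n_0 is 17.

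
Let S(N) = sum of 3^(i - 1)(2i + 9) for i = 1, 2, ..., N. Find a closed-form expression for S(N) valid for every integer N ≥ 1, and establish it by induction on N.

S(N) = 3^N(N + 4) - 4

We claim S(N) = 3^N(N + 4) - 4 for all N ≥ 1.
When N = 1: S(1) = 11, and the closed form gives 11. They agree.
Suppose the result is true for N = i, so S(i) = 3^i(i + 4) - 4.
Then S(i+1) = S(i) + (3^i(2i + 11)) = (3^i(i + 4) - 4) + (3^i(2i + 11)).
Simplifying, S(i+1) = 3·3^i·i + 15·3^i - 4 = 3^(i+1)((i+1) + 4) - 4,
which is the closed form with N = i+1.
This completes the induction.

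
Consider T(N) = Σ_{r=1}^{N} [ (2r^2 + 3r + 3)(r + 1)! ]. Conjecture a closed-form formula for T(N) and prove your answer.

T(N) = (2N + 1)(N + 2)! - 2

We claim T(N) = (2N + 1)(N + 2)! - 2 for all N ≥ 1.
Base step (N = 1): T(1) = 16, and the closed form gives 16. They agree.
Inductive step: assume the claim holds for N = r, so T(r) = (2r + 1)(r + 2)! - 2.
Then T(r+1) = T(r) + ((2r^2 + 7r + 8)(r + 2)!) = ((2r + 1)(r + 2)! - 2) + ((2r^2 + 7r + 8)(r + 2)!).
Simplifying, T(r+1) = (2(r+1) + 1)((r+1) + 2)! - 2,
which is the closed form with N = r+1.
By the principle of mathematical induction, the result holds for all N ≥ 1.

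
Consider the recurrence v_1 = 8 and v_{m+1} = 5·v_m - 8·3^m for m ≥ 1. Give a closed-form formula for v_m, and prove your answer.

v_m = 4·3^m - 4·5^(m - 1)

Computing the first terms: v_1 = 8, v_2 = 16, v_3 = 8. This suggests v_m = 4·3^m - 4·5^(m - 1).
Base step (m = 1): the formula gives 8 = 8 = v_1.
For the inductive step, assume it holds for an arbitrary r ≥ 1, so v_r = 4·3^r - 4·5^(r - 1).
Then v_{r+1} = 5·v_r - 8·3^r = 5·(4·3^r - 4·5^(r - 1)) - 8·3^r = 4·3^(r + 1) - 4·5^r = 4·3^(r+1) - 4·5^((r+1) - 1),
which is the claimed formula at m = r+1.
By the principle of mathematical induction, the result holds for all m ≥ 1.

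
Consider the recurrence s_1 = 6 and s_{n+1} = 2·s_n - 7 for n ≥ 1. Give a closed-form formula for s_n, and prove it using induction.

Computing the first terms: s_1 = 6, s_2 = 5, s_3 = 3. This suggests s_n = -2^(n - 1) + 7.
Base case (n = 1): the formula gives 6 = 6 = s_1.
Suppose the result is true for n = m, so s_m = -2^(m - 1) + 7.
Then s_{m+1} = 2·s_m - 7 = 2·(-2^(m - 1) + 7) - 7 = -2^m + 7 = -2^((m+1) - 1) + 7,
which is the claimed formula at n = m+1.
This completes the induction.

s_n = -2^(n - 1) + 7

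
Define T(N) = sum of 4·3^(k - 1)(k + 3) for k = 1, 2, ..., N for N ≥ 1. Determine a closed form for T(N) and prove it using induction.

We claim T(N) = 3^N(2N + 5) - 5 for all N ≥ 1.
Base case (N = 1): T(1) = 16, and the closed form gives 16. They agree.
Suppose the result is true for N = k, so T(k) = 3^k(2k + 5) - 5.
Then T(k+1) = T(k) + (4·3^k(k + 4)) = (3^k(2k + 5) - 5) + (4·3^k(k + 4)).
Simplifying, T(k+1) = 6·3^k·k + 21·3^k - 5 = 3^(k+1)(2(k+1) + 5) - 5,
which is the closed form with N = k+1.
Hence, by induction on N, the claim holds for every N ≥ 1.

T(N) = 3^N(2N + 5) - 5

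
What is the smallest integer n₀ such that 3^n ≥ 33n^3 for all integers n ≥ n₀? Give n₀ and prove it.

At n = 9: 19683 < 24057, so the inequality fails and n₀ ≥ 10. We prove 3^n ≥ 33n^3 for all n ≥ 10.
For the base case n = 10: 3^n = 59049 and 33n^3 = 33000, so 59049 ≥ 33000.
Inductive step: assume the claim holds for n = r, so 3^r ≥ 33r^3.
Then 3^(r + 1) = 3·(3^r) ≥ 3·(33r^3).
Also, for r ≥ 10 we have 3·(33r^3) ≥ 33(r+1)^3, since 3 ≥ (1 + 1/r)^3 for all r ≥ 10.
Combining, 3^(r + 1) ≥ 33(r+1)^3.
Hence, by induction on n, the claim holds for every n ≥ 10.
Hence the smallest such n₀ is 10.

n₀ = 10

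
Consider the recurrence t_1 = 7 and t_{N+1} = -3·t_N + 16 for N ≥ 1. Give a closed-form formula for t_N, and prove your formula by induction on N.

Computing the first terms: t_1 = 7, t_2 = -5, t_3 = 31. This suggests t_N = -(-3)^N + 4.
Base step (N = 1): the formula gives 7 = 7 = t_1.
Suppose the result is true for N = k, so t_k = -(-3)^k + 4.
Then t_{k+1} = -3·t_k + 16 = -3·(-(-3)^k + 4) + 16 = -(-3)^(k + 1) + 4,
which is the claimed formula at N = k+1.
By induction, the statement is established for all N ≥ 1.

t_N = -(-3)^N + 4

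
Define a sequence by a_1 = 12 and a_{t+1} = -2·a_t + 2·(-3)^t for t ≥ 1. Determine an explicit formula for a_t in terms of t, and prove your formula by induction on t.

a_t = -3(-2)^t - 2(-3)^t

Computing the first terms: a_1 = 12, a_2 = -30, a_3 = 78. This suggests a_t = -3(-2)^t - 2(-3)^t.
When t = 1: the formula gives 12 = 12 = a_1.
Suppose the result is true for t = p, so a_p = -3(-2)^p - 2(-3)^p.
Then a_{p+1} = -2·a_p + 2·(-3)^p = -2·(-3(-2)^p - 2(-3)^p) + 2·(-3)^p = -3(-2)^(p + 1) - 2(-3)^(p + 1),
which is the claimed formula at t = p+1.
By the principle of mathematical induction, the result holds for all t ≥ 1.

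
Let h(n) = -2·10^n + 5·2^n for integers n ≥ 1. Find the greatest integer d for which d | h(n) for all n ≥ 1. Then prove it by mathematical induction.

d = 10

Computing the first values: h(1) = -10 and h(2) = -180; gcd(-10, -180) = 10, so d ≤ 10.
We prove 10 | -2·10^n + 5·2^n for all n ≥ 1 by induction on n.
When n = 1: h(1) = -10 = 10·(-1), so 10 | h(1).
Suppose the result is true for n = m, i.e. 10 | h(m). Then
h(m+1) − 10·h(m) = (-2·10^(m+1) + 5·2^(m+1)) − 10·(-2·10^m + 5·2^m) = (5)·2^m·(2 − 10) = (-40)·2^m. Since 10 | h(m) by the inductive hypothesis, 10 | 10·h(m); and 10 | -40 since -40 = 10·-4. Therefore 10 | h(m+1).
This completes the induction.
Therefore the largest such d is 10.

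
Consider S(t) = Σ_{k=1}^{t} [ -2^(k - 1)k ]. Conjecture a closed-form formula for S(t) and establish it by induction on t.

We claim S(t) = 2^t(-t + 1) - 1 for all t ≥ 1.
For the base case t = 1: S(1) = -1, and the closed form gives -1. They agree.
Inductive step: assume the claim holds for t = k, so S(k) = 2^k(-k + 1) - 1.
Then S(k+1) = S(k) + (2^k(-k - 1)) = (2^k(-k + 1) - 1) + (2^k(-k - 1)).
Simplifying, S(k+1) = -2·2^k·k - 1 = 2^(k+1)(-(k+1) + 1) - 1,
which is the closed form with t = k+1.
By induction, the statement is established for all t ≥ 1.

S(t) = 2^t(-t + 1) - 1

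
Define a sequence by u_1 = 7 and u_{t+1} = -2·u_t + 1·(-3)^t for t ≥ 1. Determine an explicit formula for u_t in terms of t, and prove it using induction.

Computing the first terms: u_1 = 7, u_2 = -17, u_3 = 43. This suggests u_t = (-2)^(t + 1) - (-3)^t.
Base case (t = 1): the formula gives 7 = 7 = u_1.
Suppose the result is true for t = r, so u_r = (-2)^(r + 1) - (-3)^r.
Then u_{r+1} = -2·u_r + 1·(-3)^r = -2·((-2)^(r + 1) - (-3)^r) + 1·(-3)^r = (-2)^(r + 2) - (-3)^(r + 1) = (-2)^((r+1) + 1) - (-3)^(r+1),
which is the claimed formula at t = r+1.
By induction, the statement is established for all t ≥ 1.

u_t = (-2)^(t + 1) - (-3)^t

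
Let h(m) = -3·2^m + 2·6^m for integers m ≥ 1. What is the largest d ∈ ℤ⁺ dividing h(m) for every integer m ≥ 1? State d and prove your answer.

Computing the first values: h(1) = 6 and h(2) = 60; gcd(6, 60) = 6, so d ≤ 6.
We prove 6 | -3·2^m + 2·6^m for all m ≥ 1 by induction on m.
Base case (m = 1): h(1) = 6 = 6·(1), so 6 | h(1).
For the inductive step, assume it holds for an arbitrary i ≥ 1, i.e. 6 | h(i). Then
h(i+1) − 6·h(i) = (-3·2^(i+1) + 2·6^(i+1)) − 6·(-3·2^i + 2·6^i) = (-3)·2^i·(2 − 6) = (12)·2^i. Since 6 | h(i) by the inductive hypothesis, 6 | 6·h(i); and 6 | 12 since 12 = 6·2. Therefore 6 | h(i+1).
By induction, the statement is established for all m ≥ 1.
Therefore the largest such d is 6.

d = 6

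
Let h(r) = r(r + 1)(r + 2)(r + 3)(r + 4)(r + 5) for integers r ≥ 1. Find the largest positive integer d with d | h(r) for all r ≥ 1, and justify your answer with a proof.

Computing the first values: h(1) = 720 and h(2) = 5040; gcd(720, 5040) = 720, so d ≤ 720.
We prove 720 | r(r + 1)(r + 2)(r + 3)(r + 4)(r + 5) for all r ≥ 1 by induction on r.
When r = 1: h(1) = 720 = 720·(1), so 720 | h(1).
Inductive step: assume the claim holds for r = i, i.e. 720 | h(i). Then
h(i+1) − h(i) = (i+1)·(i+2)·(i+3)·(i+4)·(i+5)·(i+6) − i·(i+1)·(i+2)·(i+3)·(i+4)·(i+5) = (i+1)·(i+2)·(i+3)·(i+4)·(i+5)·[(i+6) − i] = 6·(i+1)·(i+2)·(i+3)·(i+4)·(i+5). The product of 5 consecutive integers is divisible by (5)! = 120, so h(i+1) − h(i) is divisible by 6·120 = 720. By the inductive hypothesis 720 | h(i), hence 720 | h(i+1).
This completes the induction.
Therefore the largest such d is 720.

d = 720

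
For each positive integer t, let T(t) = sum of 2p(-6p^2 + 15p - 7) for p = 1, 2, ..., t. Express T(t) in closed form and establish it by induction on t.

T(t) = -t(t - 2)(t + 1)(3t - 1)

We claim T(t) = -t(t - 2)(t + 1)(3t - 1) for all t ≥ 1.
For the base case t = 1: T(1) = 4, and the closed form gives 4. They agree.
Inductive step: suppose the statement holds for some p ≥ 1, so T(p) = p(-3p^3 + 4p^2 + 5p - 2).
Then T(p+1) = T(p) + (-12p^3 - 6p^2 + 10p + 4) = (p(-3p^3 + 4p^2 + 5p - 2)) + (-12p^3 - 6p^2 + 10p + 4).
Simplifying, T(p+1) = -(p - 1)(p + 1)(p + 2)(3p + 2) = -(p+1)((p+1) - 2)((p+1) + 1)(3(p+1) - 1),
which is the closed form with t = p+1.
Hence, by induction on t, the claim holds for every t ≥ 1.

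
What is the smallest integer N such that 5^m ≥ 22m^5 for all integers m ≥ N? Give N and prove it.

N = 9

At m = 8: 390625 < 720896, so the inequality fails and N ≥ 9. We prove 5^m ≥ 22m^5 for all m ≥ 9.
Base case (m = 9): 5^m = 1953125 and 22m^5 = 1299078, so 1953125 ≥ 1299078.
For the inductive step, assume it holds for an arbitrary r ≥ 9, so 5^r ≥ 22r^5.
Then 5^(r + 1) = 5·(5^r) ≥ 5·(22r^5).
Also, for r ≥ 9 we have 5·(22r^5) ≥ 22(r+1)^5, since 5 ≥ (1 + 1/r)^5 for all r ≥ 9.
Combining, 5^(r + 1) ≥ 22(r+1)^5.
By the principle of mathematical induction, the result holds for all m ≥ 9.
Hence the smallest such N is 9.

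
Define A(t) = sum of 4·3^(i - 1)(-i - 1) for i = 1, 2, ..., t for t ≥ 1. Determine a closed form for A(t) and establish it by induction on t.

We claim A(t) = -3^t(2t + 1) + 1 for all t ≥ 1.
When t = 1: A(1) = -8, and the closed form gives -8. They agree.
Inductive step: assume the claim holds for t = i, so A(i) = -3^i(2i + 1) + 1.
Then A(i+1) = A(i) + (4·3^i(-i - 2)) = (-3^i(2i + 1) + 1) + (4·3^i(-i - 2)).
Simplifying, A(i+1) = -6·3^i·i - 9·3^i + 1 = -3^(i+1)(2(i+1) + 1) + 1,
which is the closed form with t = i+1.
By induction, the statement is established for all t ≥ 1.

A(t) = -3^t(2t + 1) + 1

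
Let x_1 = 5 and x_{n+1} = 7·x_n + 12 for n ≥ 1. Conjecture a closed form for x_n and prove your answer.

Computing the first terms: x_1 = 5, x_2 = 47, x_3 = 341. This suggests x_n = 7^n - 2.
Base step (n = 1): the formula gives 5 = 5 = x_1.
Suppose the result is true for n = r, so x_r = 7^r - 2.
Then x_{r+1} = 7·x_r + 12 = 7·(7^r - 2) + 12 = 7^(r + 1) - 2,
which is the claimed formula at n = r+1.
Hence, by induction on n, the claim holds for every n ≥ 1.

x_n = 7^n - 2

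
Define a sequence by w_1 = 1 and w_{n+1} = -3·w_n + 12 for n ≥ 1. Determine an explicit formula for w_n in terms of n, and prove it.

Computing the first terms: w_1 = 1, w_2 = 9, w_3 = -15. This suggests w_n = -2(-3)^(n - 1) + 3.
When n = 1: the formula gives 1 = 1 = w_1.
For the inductive step, assume it holds for an arbitrary p ≥ 1, so w_p = -2(-3)^(p - 1) + 3.
Then w_{p+1} = -3·w_p + 12 = -3·(-2(-3)^(p - 1) + 3) + 12 = -2(-3)^p + 3 = -2(-3)^((p+1) - 1) + 3,
which is the claimed formula at n = p+1.
By the principle of mathematical induction, the result holds for all n ≥ 1.

w_n = -2(-3)^(n - 1) + 3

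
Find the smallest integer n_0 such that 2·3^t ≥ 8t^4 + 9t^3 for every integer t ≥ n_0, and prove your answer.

At t = 9: 39366 < 59049, so the inequality fails and n_0 ≥ 10. We prove 2·3^t ≥ 8t^4 + 9t^3 for all t ≥ 10.
Base step (t = 10): 2·3^t = 118098 and 8t^4 + 9t^3 = 89000, so 118098 ≥ 89000.
Inductive step: assume the claim holds for t = j, so 2·3^j ≥ 8j^4 + 9j^3.
Then 2·3^(j + 1) = 3·(2·3^j) ≥ 3·(8j^4 + 9j^3).
Also, for j ≥ 10 we have 3·(8j^4 + 9j^3) ≥ 8(j+1)^4 + 9(j+1)^3, since 3·(8j^4 + 9j^3) − (8(j+1)^4 + 9(j+1)^3) = 16j^4 - 14j^3 - 75j^2 - 59j - 17, which is nonnegative for all j ≥ 10.
Combining, 2·3^(j + 1) ≥ 8(j+1)^4 + 9(j+1)^3.
By the principle of mathematical induction, the result holds for all t ≥ 10.
Hence the smallest such n_0 is 10.

n_0 = 10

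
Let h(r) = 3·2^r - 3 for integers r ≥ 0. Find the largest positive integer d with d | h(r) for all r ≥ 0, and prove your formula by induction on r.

d = 3

Computing the first values: h(0) = 0 and h(1) = 3; gcd(0, 3) = 3, so d ≤ 3.
We prove 3 | 3·2^r - 3 for all r ≥ 0 by induction on r.
When r = 0: h(0) = 0 = 3·(0), so 3 | h(0).
For the inductive step, assume it holds for an arbitrary m ≥ 0, i.e. 3 | h(m). Then
h(m+1) = 3·2^(m+1) - 3 = 2·(3·2^m - 3) + 3 = 2·h(m) + 3. The first term is divisible by 3 by the inductive hypothesis, and 3 is divisible by 3. Hence 3 | h(m+1).
By induction, the statement is established for all r ≥ 0.
Therefore the largest such d is 3.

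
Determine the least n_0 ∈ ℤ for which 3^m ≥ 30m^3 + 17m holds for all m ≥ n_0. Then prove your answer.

At m = 9: 19683 < 22023, so the inequality fails and n_0 ≥ 10. We prove 3^m ≥ 30m^3 + 17m for all m ≥ 10.
Base case (m = 10): 3^m = 59049 and 30m^3 + 17m = 30170, so 59049 ≥ 30170.
Inductive step: suppose the statement holds for some k ≥ 10, so 3^k ≥ 30k^3 + 17k.
Then 3^(k + 1) = 3·(3^k) ≥ 3·(30k^3 + 17k).
Also, for k ≥ 10 we have 3·(30k^3 + 17k) ≥ 30(k+1)^3 + 17(k+1), since 3·(30k^3 + 17k) − (30(k+1)^3 + 17(k+1)) = 60k^3 - 90k^2 - 56k - 47, which is nonnegative for all k ≥ 10.
Combining, 3^(k + 1) ≥ 30(k+1)^3 + 17(k+1).
By induction, the statement is established for all m ≥ 10.
Hence the smallest such n_0 is 10.

n_0 = 10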